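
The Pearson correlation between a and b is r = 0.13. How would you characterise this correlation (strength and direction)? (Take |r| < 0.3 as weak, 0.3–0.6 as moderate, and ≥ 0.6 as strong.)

r = 0.13 > 0 so the relationship is positive.
|r| = 0.13, which falls in the weak range.

weak positive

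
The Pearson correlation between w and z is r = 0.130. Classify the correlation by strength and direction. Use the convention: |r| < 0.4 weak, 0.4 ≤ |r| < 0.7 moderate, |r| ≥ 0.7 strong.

r = 0.130 > 0 so the relationship is positive.
|r| = 0.130, which falls in the weak range.

weak positive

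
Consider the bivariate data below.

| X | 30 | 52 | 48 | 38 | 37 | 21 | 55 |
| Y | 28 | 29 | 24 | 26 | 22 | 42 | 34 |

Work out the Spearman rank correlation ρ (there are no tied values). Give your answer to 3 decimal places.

0.000

Rank X: 2, 6, 5, 4, 3, 1, 7
Rank Y: 4, 5, 2, 3, 1, 7, 6
d = rank(X) − rank(Y): -2, 1, 3, 1, 2, -6, 1; Σd² = 56
ρ = 1 − 6Σd² / [n(n²−1)] = 1 − 6×56 / (7×48) = 1 − 336/336 ≈ 0.000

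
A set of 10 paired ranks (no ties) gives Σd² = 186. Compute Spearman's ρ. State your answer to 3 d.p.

-0.127

ρ = 1 − 6Σd² / [n(n²−1)] = 1 − 6×186 / (10×99)
  = 1 − 1116/990 = 1 − 1.1273 ≈ -0.127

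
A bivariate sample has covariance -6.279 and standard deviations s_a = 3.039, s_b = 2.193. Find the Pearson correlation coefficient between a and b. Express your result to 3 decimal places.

r = Cov(a,b) / (s_a · s_b) = -6.279 / (3.039 × 2.193)
  = -6.279 / 6.6645 ≈ -0.942

-0.942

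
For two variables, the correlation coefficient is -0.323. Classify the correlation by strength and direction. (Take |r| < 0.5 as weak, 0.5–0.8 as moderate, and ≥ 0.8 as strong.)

r = -0.323 < 0 so the relationship is negative.
|r| = 0.323, which falls in the weak range.

weak negative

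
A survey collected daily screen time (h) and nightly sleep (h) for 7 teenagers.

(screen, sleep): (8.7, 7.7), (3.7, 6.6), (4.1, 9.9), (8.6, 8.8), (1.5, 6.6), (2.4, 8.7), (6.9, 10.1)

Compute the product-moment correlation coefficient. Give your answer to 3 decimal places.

n = 7, Σx = 35.9, Σy = 58.4, Σx² = 235.77, Σy² = 499.56, Σxy = 308.15
nΣxy − ΣxΣy = 2157.05 − 2096.56 = 60.49
nΣx² − (Σx)² = 1650.39 − 1288.81 = 361.58; nΣy² − (Σy)² = 3496.92 − 3410.56 = 86.36
r = 60.49 / √(361.58 × 86.36) = 60.49 / 176.7089 ≈ 0.342

0.342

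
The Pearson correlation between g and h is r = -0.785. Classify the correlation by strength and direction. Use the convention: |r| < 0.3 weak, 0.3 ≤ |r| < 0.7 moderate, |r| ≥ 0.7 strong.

r = -0.785 < 0 so the relationship is negative.
|r| = 0.785, which falls in the strong range.

strong negative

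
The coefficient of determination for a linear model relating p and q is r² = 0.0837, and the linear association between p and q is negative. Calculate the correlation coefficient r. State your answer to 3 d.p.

-0.289

|r| = √0.0837 = 0.289
The association is negative, so r = −0.289.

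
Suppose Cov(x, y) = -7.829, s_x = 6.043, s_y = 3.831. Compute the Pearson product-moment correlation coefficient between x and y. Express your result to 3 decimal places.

-0.338

r = Cov(x,y) / (s_x · s_y) = -7.829 / (6.043 × 3.831)
  = -7.829 / 23.1507 ≈ -0.338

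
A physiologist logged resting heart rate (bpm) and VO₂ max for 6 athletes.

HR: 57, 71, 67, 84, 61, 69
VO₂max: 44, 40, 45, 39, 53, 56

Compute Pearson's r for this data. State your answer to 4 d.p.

-0.4525

n = 6, Σx = 409, Σy = 277, Σx² = 28317, Σy² = 13027, Σxy = 18736
nΣxy − ΣxΣy = 112416 − 113293 = -877
nΣx² − (Σx)² = 169902 − 167281 = 2621; nΣy² − (Σy)² = 78162 − 76729 = 1433
r = -877 / √(2621 × 1433) = -877 / 1938.0126 ≈ -0.4525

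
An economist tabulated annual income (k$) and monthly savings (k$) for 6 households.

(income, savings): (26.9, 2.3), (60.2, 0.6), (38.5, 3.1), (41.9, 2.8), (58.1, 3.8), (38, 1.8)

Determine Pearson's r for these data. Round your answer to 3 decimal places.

-0.123

n = 6, Σx = 263.6, Σy = 14.4, Σx² = 12405.12, Σy² = 40.78, Σxy = 623.84
nΣxy − ΣxΣy = 3743.04 − 3795.84 = -52.8
nΣx² − (Σx)² = 74430.72 − 69484.96 = 4945.76; nΣy² − (Σy)² = 244.68 − 207.36 = 37.32
r = -52.8 / √(4945.76 × 37.32) = -52.8 / 429.6228 ≈ -0.123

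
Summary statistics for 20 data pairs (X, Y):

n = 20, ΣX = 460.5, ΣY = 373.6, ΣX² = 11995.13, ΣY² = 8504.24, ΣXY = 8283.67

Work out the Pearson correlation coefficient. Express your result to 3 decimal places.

r = (nΣXY − ΣXΣY) / √[(nΣX² − (ΣX)²)(nΣY² − (ΣY)²)]
Numerator: 20×8283.67 − 460.5×373.6 = -6369.4
Denominator: √[(239902.6 − 212060.25)(170084.8 − 139576.96)] = √[27842.35 × 30507.84] = 29144.6386
r = -6369.4 / 29144.6386 ≈ -0.219

-0.219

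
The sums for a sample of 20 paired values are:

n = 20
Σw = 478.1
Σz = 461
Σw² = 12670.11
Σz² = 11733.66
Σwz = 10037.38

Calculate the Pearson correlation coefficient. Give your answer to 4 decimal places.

r = (nΣwz − ΣwΣz) / √[(nΣw² − (Σw)²)(nΣz² − (Σz)²)]
Numerator: 20×10037.38 − 478.1×461 = -19656.5
Denominator: √[(253402.2 − 228579.61)(234673.2 − 212521)] = √[24822.59 × 22152.2] = 23449.4132
r = -19656.5 / 23449.4132 ≈ -0.8383

-0.8383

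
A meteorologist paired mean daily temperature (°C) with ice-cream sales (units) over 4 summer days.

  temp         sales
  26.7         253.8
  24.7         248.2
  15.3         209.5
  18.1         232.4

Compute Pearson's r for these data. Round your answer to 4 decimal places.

0.9617

n = 4, Σx = 84.8, Σy = 943.9, Σx² = 1884.68, Σy² = 223917.69, Σxy = 20318.79
nΣxy − ΣxΣy = 81275.16 − 80042.72 = 1232.44
nΣx² − (Σx)² = 7538.72 − 7191.04 = 347.68; nΣy² − (Σy)² = 895670.76 − 890947.21 = 4723.55
r = 1232.44 / √(347.68 × 4723.55) = 1232.44 / 1281.5162 ≈ 0.9617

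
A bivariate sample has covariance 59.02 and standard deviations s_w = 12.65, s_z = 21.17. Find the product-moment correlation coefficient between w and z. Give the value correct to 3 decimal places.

0.220

r = Cov(w,z) / (s_w · s_z) = 59.02 / (12.65 × 21.17)
  = 59.02 / 267.8005 ≈ 0.220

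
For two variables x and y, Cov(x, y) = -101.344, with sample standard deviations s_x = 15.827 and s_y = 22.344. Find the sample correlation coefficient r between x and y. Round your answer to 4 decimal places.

-0.2866

r = Cov(x,y) / (s_x · s_y) = -101.344 / (15.827 × 22.344)
  = -101.344 / 353.6385 ≈ -0.2866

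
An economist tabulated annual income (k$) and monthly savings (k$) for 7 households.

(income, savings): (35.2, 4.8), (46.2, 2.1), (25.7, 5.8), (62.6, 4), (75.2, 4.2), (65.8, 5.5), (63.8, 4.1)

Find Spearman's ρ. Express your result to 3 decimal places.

-0.179

Rank income: 2, 3, 1, 4, 7, 6, 5
Rank savings: 5, 1, 7, 2, 4, 6, 3
d = rank(income) − rank(savings): -3, 2, -6, 2, 3, 0, 2; Σd² = 66
ρ = 1 − 6Σd² / [n(n²−1)] = 1 − 6×66 / (7×48) = 1 − 396/336 ≈ -0.179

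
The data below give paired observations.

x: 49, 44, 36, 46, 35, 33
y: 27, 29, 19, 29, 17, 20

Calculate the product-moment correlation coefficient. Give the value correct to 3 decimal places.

0.893

n = 6, Σx = 243, Σy = 141, Σx² = 10063, Σy² = 3461, Σxy = 5872
nΣxy − ΣxΣy = 35232 − 34263 = 969
nΣx² − (Σx)² = 60378 − 59049 = 1329; nΣy² − (Σy)² = 20766 − 19881 = 885
r = 969 / √(1329 × 885) = 969 / 1084.5114 ≈ 0.893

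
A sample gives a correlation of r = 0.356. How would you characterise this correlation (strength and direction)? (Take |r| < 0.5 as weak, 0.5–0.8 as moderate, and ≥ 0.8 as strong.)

weak positive

r = 0.356 > 0 so the relationship is positive.
|r| = 0.356, which falls in the weak range.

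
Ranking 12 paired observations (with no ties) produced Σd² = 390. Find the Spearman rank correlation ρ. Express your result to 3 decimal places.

-0.364

ρ = 1 − 6Σd² / [n(n²−1)] = 1 − 6×390 / (12×143)
  = 1 − 2340/1716 = 1 − 1.3636 ≈ -0.364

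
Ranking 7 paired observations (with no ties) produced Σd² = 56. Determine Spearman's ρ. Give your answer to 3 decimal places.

0.000

ρ = 1 − 6Σd² / [n(n²−1)] = 1 − 6×56 / (7×48)
  = 1 − 336/336 = 1 − 1.0000 ≈ 0.000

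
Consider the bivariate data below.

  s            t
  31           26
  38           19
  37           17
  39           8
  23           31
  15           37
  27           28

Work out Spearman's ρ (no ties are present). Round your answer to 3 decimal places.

-0.964

Rank s: 4, 6, 5, 7, 2, 1, 3
Rank t: 4, 3, 2, 1, 6, 7, 5
d = rank(s) − rank(t): 0, 3, 3, 6, -4, -6, -2; Σd² = 110
ρ = 1 − 6Σd² / [n(n²−1)] = 1 − 6×110 / (7×48) = 1 − 660/336 ≈ -0.964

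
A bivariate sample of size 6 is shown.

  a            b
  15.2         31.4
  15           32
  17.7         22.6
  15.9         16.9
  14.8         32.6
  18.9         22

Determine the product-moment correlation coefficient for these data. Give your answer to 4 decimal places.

n = 6, Σa = 97.5, Σb = 157.5, Σa² = 1598.39, Σb² = 4353.09, Σab = 2524.29
nΣab − ΣaΣb = 15145.74 − 15356.25 = -210.51
nΣa² − (Σa)² = 9590.34 − 9506.25 = 84.09; nΣb² − (Σb)² = 26118.54 − 24806.25 = 1312.29
r = -210.51 / √(84.09 × 1312.29) = -210.51 / 332.1904 ≈ -0.6337

-0.6337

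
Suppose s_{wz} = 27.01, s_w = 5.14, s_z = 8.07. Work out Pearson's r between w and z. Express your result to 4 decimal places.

r = Cov(w,z) / (s_w · s_z) = 27.01 / (5.14 × 8.07)
  = 27.01 / 41.4798 ≈ 0.6512

0.6512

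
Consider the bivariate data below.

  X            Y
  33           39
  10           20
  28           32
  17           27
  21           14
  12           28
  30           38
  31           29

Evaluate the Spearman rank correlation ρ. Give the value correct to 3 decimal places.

0.762

Rank X: 8, 1, 5, 3, 4, 2, 6, 7
Rank Y: 8, 2, 6, 3, 1, 4, 7, 5
d = rank(X) − rank(Y): 0, -1, -1, 0, 3, -2, -1, 2; Σd² = 20
ρ = 1 − 6Σd² / [n(n²−1)] = 1 − 6×20 / (8×63) = 1 − 120/504 ≈ 0.762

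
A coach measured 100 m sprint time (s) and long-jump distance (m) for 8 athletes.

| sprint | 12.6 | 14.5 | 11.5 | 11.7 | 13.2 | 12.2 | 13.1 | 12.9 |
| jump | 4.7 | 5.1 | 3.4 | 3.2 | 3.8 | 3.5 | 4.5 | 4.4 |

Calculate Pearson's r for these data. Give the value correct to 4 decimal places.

n = 8, Σx = 101.7, Σy = 32.6, Σx² = 1299.25, Σy² = 136.2, Σxy = 418.28
nΣxy − ΣxΣy = 3346.24 − 3315.42 = 30.82
nΣx² − (Σx)² = 10394 − 10342.89 = 51.11; nΣy² − (Σy)² = 1089.6 − 1062.76 = 26.84
r = 30.82 / √(51.11 × 26.84) = 30.82 / 37.0377 ≈ 0.8321

0.8321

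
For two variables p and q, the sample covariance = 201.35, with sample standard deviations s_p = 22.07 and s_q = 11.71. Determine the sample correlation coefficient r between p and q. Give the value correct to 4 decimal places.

0.7791

r = Cov(p,q) / (s_p · s_q) = 201.35 / (22.07 × 11.71)
  = 201.35 / 258.4397 ≈ 0.7791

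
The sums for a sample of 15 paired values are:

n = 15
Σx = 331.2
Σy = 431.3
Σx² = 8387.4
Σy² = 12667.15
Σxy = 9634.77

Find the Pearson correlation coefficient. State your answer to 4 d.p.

r = (nΣxy − ΣxΣy) / √[(nΣx² − (Σx)²)(nΣy² − (Σy)²)]
Numerator: 15×9634.77 − 331.2×431.3 = 1674.99
Denominator: √[(125811 − 109693.44)(190007.25 − 186019.69)] = √[16117.56 × 3987.56] = 8016.8409
r = 1674.99 / 8016.8409 ≈ 0.2089

0.2089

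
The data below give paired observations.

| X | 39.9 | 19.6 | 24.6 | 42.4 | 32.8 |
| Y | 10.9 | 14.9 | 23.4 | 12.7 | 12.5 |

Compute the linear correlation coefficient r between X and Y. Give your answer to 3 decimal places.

n = 5, ΣX = 159.3, ΣY = 74.4, ΣX² = 5454.93, ΣY² = 1205.92, ΣXY = 2251.07
nΣXY − ΣXΣY = 11255.35 − 11851.92 = -596.57
nΣX² − (ΣX)² = 27274.65 − 25376.49 = 1898.16; nΣY² − (ΣY)² = 6029.6 − 5535.36 = 494.24
r = -596.57 / √(1898.16 × 494.24) = -596.57 / 968.5797 ≈ -0.616

-0.616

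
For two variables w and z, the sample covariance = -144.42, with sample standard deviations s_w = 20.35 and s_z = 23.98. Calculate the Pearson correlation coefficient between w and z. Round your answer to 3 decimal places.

-0.296

r = Cov(w,z) / (s_w · s_z) = -144.42 / (20.35 × 23.98)
  = -144.42 / 487.9930 ≈ -0.296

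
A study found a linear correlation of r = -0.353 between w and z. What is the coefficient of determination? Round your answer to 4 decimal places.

r² = (-0.353)² = 0.1246

0.1246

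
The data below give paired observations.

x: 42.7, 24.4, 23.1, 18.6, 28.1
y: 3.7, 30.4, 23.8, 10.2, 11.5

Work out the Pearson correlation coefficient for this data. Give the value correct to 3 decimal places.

-0.541

n = 5, Σx = 136.9, Σy = 79.6, Σx² = 4087.83, Σy² = 1740.58, Σxy = 1962.4
nΣxy − ΣxΣy = 9812 − 10897.24 = -1085.24
nΣx² − (Σx)² = 20439.15 − 18741.61 = 1697.54; nΣy² − (Σy)² = 8702.9 − 6336.16 = 2366.74
r = -1085.24 / √(1697.54 × 2366.74) = -1085.24 / 2004.4041 ≈ -0.541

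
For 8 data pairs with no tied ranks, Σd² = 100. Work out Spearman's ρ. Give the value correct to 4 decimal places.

ρ = 1 − 6Σd² / [n(n²−1)] = 1 − 6×100 / (8×63)
  = 1 − 600/504 = 1 − 1.19048 ≈ -0.1905

-0.1905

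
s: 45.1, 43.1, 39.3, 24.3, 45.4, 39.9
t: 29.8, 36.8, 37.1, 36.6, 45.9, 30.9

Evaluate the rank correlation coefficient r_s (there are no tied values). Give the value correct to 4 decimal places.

Rank s: 5, 4, 2, 1, 6, 3
Rank t: 1, 4, 5, 3, 6, 2
d = rank(s) − rank(t): 4, 0, -3, -2, 0, 1; Σd² = 30
ρ = 1 − 6Σd² / [n(n²−1)] = 1 − 6×30 / (6×35) = 1 − 180/210 ≈ 0.1429

0.1429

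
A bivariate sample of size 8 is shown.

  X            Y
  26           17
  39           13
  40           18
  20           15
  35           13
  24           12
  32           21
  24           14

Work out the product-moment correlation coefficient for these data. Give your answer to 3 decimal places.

0.185

n = 8, ΣX = 240, ΣY = 123, ΣX² = 7598, ΣY² = 1957, ΣXY = 3720
nΣXY − ΣXΣY = 29760 − 29520 = 240
nΣX² − (ΣX)² = 60784 − 57600 = 3184; nΣY² − (ΣY)² = 15656 − 15129 = 527
r = 240 / √(3184 × 527) = 240 / 1295.3640 ≈ 0.185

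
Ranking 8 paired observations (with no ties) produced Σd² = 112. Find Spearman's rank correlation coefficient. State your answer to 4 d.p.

-0.3333

ρ = 1 − 6Σd² / [n(n²−1)] = 1 − 6×112 / (8×63)
  = 1 − 672/504 = 1 − 1.33333 ≈ -0.3333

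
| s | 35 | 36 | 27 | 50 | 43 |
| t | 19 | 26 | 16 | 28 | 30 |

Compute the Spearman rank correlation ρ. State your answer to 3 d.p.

0.900

Rank s: 2, 3, 1, 5, 4
Rank t: 2, 3, 1, 4, 5
d = rank(s) − rank(t): 0, 0, 0, 1, -1; Σd² = 2
ρ = 1 − 6Σd² / [n(n²−1)] = 1 − 6×2 / (5×24) = 1 − 12/120 ≈ 0.900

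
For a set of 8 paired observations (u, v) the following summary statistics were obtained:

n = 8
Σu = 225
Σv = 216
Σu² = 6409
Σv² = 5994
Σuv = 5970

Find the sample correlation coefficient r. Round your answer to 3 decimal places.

-0.917

r = (nΣuv − ΣuΣv) / √[(nΣu² − (Σu)²)(nΣv² − (Σv)²)]
Numerator: 8×5970 − 225×216 = -840
Denominator: √[(51272 − 50625)(47952 − 46656)] = √[647 × 1296] = 915.7030
r = -840 / 915.7030 ≈ -0.917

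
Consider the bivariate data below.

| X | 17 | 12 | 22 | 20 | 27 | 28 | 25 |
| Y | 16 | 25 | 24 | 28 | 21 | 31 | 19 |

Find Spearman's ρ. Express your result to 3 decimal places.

Rank X: 2, 1, 4, 3, 6, 7, 5
Rank Y: 1, 5, 4, 6, 3, 7, 2
d = rank(X) − rank(Y): 1, -4, 0, -3, 3, 0, 3; Σd² = 44
ρ = 1 − 6Σd² / [n(n²−1)] = 1 − 6×44 / (7×48) = 1 − 264/336 ≈ 0.214

0.214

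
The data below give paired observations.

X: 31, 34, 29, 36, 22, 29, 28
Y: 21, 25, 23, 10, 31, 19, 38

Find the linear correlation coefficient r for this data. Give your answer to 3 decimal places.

n = 7, ΣX = 209, ΣY = 167, ΣX² = 6363, ΣY² = 4461, ΣXY = 4825
nΣXY − ΣXΣY = 33775 − 34903 = -1128
nΣX² − (ΣX)² = 44541 − 43681 = 860; nΣY² − (ΣY)² = 31227 − 27889 = 3338
r = -1128 / √(860 × 3338) = -1128 / 1694.3081 ≈ -0.666

-0.666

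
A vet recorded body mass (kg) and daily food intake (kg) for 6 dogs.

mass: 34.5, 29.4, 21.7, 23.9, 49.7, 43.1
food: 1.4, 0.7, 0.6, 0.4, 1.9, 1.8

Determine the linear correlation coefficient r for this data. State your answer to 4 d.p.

n = 6, Σx = 202.3, Σy = 6.8, Σx² = 7424.41, Σy² = 9.82, Σxy = 263.47
nΣxy − ΣxΣy = 1580.82 − 1375.64 = 205.18
nΣx² − (Σx)² = 44546.46 − 40925.29 = 3621.17; nΣy² − (Σy)² = 58.92 − 46.24 = 12.68
r = 205.18 / √(3621.17 × 12.68) = 205.18 / 214.2812 ≈ 0.9575

0.9575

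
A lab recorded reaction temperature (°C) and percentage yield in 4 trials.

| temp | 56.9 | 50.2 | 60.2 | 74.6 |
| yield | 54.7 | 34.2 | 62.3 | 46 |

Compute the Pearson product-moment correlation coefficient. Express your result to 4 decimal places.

0.2298

n = 4, Σx = 241.9, Σy = 197.2, Σx² = 14946.85, Σy² = 10159.02, Σxy = 12011.33
nΣxy − ΣxΣy = 48045.32 − 47702.68 = 342.64
nΣx² − (Σx)² = 59787.4 − 58515.61 = 1271.79; nΣy² − (Σy)² = 40636.08 − 38887.84 = 1748.24
r = 342.64 / √(1271.79 × 1748.24) = 342.64 / 1491.1050 ≈ 0.2298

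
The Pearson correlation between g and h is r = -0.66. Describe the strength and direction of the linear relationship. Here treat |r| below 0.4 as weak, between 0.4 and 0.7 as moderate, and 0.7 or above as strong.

moderate negative

r = -0.66 < 0 so the relationship is negative.
|r| = 0.66, which falls in the moderate range.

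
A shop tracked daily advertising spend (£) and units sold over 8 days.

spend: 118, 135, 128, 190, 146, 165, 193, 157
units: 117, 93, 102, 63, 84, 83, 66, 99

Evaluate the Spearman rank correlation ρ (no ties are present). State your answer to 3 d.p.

-0.905

Rank spend: 1, 3, 2, 7, 4, 6, 8, 5
Rank units: 8, 5, 7, 1, 4, 3, 2, 6
d = rank(spend) − rank(units): -7, -2, -5, 6, 0, 3, 6, -1; Σd² = 160
ρ = 1 − 6Σd² / [n(n²−1)] = 1 − 6×160 / (8×63) = 1 − 960/504 ≈ -0.905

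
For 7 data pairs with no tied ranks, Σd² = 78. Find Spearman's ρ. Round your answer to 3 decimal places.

-0.393

ρ = 1 − 6Σd² / [n(n²−1)] = 1 − 6×78 / (7×48)
  = 1 − 468/336 = 1 − 1.3929 ≈ -0.393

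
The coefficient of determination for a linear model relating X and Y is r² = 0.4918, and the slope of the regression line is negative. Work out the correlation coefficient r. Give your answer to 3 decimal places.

-0.701

|r| = √0.4918 = 0.701
The association is negative, so r = −0.701.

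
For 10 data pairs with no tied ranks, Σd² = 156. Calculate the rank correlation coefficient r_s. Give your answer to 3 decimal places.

ρ = 1 − 6Σd² / [n(n²−1)] = 1 − 6×156 / (10×99)
  = 1 − 936/990 = 1 − 0.9455 ≈ 0.055

0.055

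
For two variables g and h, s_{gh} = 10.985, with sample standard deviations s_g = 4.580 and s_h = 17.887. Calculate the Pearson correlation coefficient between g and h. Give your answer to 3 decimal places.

r = Cov(g,h) / (s_g · s_h) = 10.985 / (4.580 × 17.887)
  = 10.985 / 81.9225 ≈ 0.134

0.134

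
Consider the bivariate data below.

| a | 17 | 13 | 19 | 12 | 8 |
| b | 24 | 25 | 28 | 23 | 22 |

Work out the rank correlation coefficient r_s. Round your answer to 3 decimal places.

Rank a: 4, 3, 5, 2, 1
Rank b: 3, 4, 5, 2, 1
d = rank(a) − rank(b): 1, -1, 0, 0, 0; Σd² = 2
ρ = 1 − 6Σd² / [n(n²−1)] = 1 − 6×2 / (5×24) = 1 − 12/120 ≈ 0.900

0.900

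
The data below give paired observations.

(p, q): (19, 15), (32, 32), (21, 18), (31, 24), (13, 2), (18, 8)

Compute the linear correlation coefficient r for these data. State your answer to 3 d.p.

0.952

n = 6, Σp = 134, Σq = 99, Σp² = 3280, Σq² = 2217, Σpq = 2601
nΣpq − ΣpΣq = 15606 − 13266 = 2340
nΣp² − (Σp)² = 19680 − 17956 = 1724; nΣq² − (Σq)² = 13302 − 9801 = 3501
r = 2340 / √(1724 × 3501) = 2340 / 2456.7711 ≈ 0.952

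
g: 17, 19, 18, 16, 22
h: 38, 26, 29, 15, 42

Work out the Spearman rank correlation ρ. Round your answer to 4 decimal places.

0.6000

Rank g: 2, 4, 3, 1, 5
Rank h: 4, 2, 3, 1, 5
d = rank(g) − rank(h): -2, 2, 0, 0, 0; Σd² = 8
ρ = 1 − 6Σd² / [n(n²−1)] = 1 − 6×8 / (5×24) = 1 − 48/120 ≈ 0.6000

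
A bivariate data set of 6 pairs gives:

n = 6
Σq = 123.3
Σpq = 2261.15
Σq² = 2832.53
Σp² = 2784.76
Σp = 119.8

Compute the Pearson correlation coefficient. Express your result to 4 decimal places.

r = (nΣpq − ΣpΣq) / √[(nΣp² − (Σp)²)(nΣq² − (Σq)²)]
Numerator: 6×2261.15 − 119.8×123.3 = -1204.44
Denominator: √[(16708.56 − 14352.04)(16995.18 − 15202.89)] = √[2356.52 × 1792.29] = 2055.1319
r = -1204.44 / 2055.1319 ≈ -0.5861

-0.5861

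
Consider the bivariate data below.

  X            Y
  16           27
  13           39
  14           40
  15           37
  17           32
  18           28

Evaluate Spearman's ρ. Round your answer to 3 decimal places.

Rank X: 4, 1, 2, 3, 5, 6
Rank Y: 1, 5, 6, 4, 3, 2
d = rank(X) − rank(Y): 3, -4, -4, -1, 2, 4; Σd² = 62
ρ = 1 − 6Σd² / [n(n²−1)] = 1 − 6×62 / (6×35) = 1 − 372/210 ≈ -0.771

-0.771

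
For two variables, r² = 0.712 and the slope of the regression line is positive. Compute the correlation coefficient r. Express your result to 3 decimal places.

0.844

|r| = √0.712 = 0.844
The association is positive, so r = 0.844.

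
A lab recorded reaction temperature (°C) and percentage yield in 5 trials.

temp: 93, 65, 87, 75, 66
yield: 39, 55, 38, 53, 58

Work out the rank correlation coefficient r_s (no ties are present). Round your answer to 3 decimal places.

Rank temp: 5, 1, 4, 3, 2
Rank yield: 2, 4, 1, 3, 5
d = rank(temp) − rank(yield): 3, -3, 3, 0, -3; Σd² = 36
ρ = 1 − 6Σd² / [n(n²−1)] = 1 − 6×36 / (5×24) = 1 − 216/120 ≈ -0.800

-0.800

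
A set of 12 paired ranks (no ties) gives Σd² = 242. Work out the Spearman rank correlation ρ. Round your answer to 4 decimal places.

ρ = 1 − 6Σd² / [n(n²−1)] = 1 − 6×242 / (12×143)
  = 1 − 1452/1716 = 1 − 0.84615 ≈ 0.1538

0.1538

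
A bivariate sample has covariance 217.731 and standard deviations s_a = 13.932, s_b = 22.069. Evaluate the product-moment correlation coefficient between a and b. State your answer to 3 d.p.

r = Cov(a,b) / (s_a · s_b) = 217.731 / (13.932 × 22.069)
  = 217.731 / 307.4653 ≈ 0.708

0.708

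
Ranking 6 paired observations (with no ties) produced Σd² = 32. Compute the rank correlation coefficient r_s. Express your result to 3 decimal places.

0.086

ρ = 1 − 6Σd² / [n(n²−1)] = 1 − 6×32 / (6×35)
  = 1 − 192/210 = 1 − 0.9143 ≈ 0.086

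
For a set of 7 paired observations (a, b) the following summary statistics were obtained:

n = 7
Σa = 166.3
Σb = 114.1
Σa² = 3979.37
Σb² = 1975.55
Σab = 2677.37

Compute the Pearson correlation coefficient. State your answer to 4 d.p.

r = (nΣab − ΣaΣb) / √[(nΣa² − (Σa)²)(nΣb² − (Σb)²)]
Numerator: 7×2677.37 − 166.3×114.1 = -233.24
Denominator: √[(27855.59 − 27655.69)(13828.85 − 13018.81)] = √[199.9 × 810.04] = 402.4015
r = -233.24 / 402.4015 ≈ -0.5796

-0.5796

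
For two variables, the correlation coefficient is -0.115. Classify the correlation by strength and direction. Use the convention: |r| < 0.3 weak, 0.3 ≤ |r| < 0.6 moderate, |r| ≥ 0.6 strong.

weak negative

r = -0.115 < 0 so the relationship is negative.
|r| = 0.115, which falls in the weak range.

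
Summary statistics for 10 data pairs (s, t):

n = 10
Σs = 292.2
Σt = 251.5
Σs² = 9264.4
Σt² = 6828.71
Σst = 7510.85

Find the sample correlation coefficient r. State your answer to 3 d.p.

r = (nΣst − ΣsΣt) / √[(nΣs² − (Σs)²)(nΣt² − (Σt)²)]
Numerator: 10×7510.85 − 292.2×251.5 = 1620.2
Denominator: √[(92644 − 85380.84)(68287.1 − 63252.25)] = √[7263.16 × 5034.85] = 6047.2242
r = 1620.2 / 6047.2242 ≈ 0.268

0.268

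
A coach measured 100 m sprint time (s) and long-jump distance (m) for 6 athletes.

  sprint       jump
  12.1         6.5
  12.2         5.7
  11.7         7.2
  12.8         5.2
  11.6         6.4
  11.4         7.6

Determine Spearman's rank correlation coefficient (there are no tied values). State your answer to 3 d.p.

-0.829

Rank sprint: 4, 5, 3, 6, 2, 1
Rank jump: 4, 2, 5, 1, 3, 6
d = rank(sprint) − rank(jump): 0, 3, -2, 5, -1, -5; Σd² = 64
ρ = 1 − 6Σd² / [n(n²−1)] = 1 − 6×64 / (6×35) = 1 − 384/210 ≈ -0.829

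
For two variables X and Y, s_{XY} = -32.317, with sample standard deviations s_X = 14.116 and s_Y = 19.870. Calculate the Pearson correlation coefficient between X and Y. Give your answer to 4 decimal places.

-0.1152

r = Cov(X,Y) / (s_X · s_Y) = -32.317 / (14.116 × 19.870)
  = -32.317 / 280.4849 ≈ -0.1152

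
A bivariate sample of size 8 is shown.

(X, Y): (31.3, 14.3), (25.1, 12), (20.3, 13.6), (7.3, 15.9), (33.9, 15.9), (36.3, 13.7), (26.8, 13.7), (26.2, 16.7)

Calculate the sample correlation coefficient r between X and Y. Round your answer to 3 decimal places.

-0.173

n = 8, ΣX = 207.2, ΣY = 115.8, ΣX² = 5946.66, ΣY² = 1693.34, ΣXY = 2981.96
nΣXY − ΣXΣY = 23855.68 − 23993.76 = -138.08
nΣX² − (ΣX)² = 47573.28 − 42931.84 = 4641.44; nΣY² − (ΣY)² = 13546.72 − 13409.64 = 137.08
r = -138.08 / √(4641.44 × 137.08) = -138.08 / 797.6519 ≈ -0.173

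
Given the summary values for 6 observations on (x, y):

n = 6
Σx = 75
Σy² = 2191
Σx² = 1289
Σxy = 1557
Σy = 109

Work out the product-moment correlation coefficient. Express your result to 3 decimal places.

0.714

r = (nΣxy − ΣxΣy) / √[(nΣx² − (Σx)²)(nΣy² − (Σy)²)]
Numerator: 6×1557 − 75×109 = 1167
Denominator: √[(7734 − 5625)(13146 − 11881)] = √[2109 × 1265] = 1633.3662
r = 1167 / 1633.3662 ≈ 0.714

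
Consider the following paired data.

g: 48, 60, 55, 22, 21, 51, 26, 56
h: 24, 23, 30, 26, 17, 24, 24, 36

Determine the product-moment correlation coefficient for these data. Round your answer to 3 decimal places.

n = 8, Σg = 339, Σh = 204, Σg² = 16267, Σh² = 5418, Σgh = 8975
nΣgh − ΣgΣh = 71800 − 69156 = 2644
nΣg² − (Σg)² = 130136 − 114921 = 15215; nΣh² − (Σh)² = 43344 − 41616 = 1728
r = 2644 / √(15215 × 1728) = 2644 / 5127.5257 ≈ 0.516

0.516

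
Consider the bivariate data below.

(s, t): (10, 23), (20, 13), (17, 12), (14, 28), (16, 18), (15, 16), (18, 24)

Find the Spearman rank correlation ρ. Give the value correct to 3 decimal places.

-0.464

Rank s: 1, 7, 5, 2, 4, 3, 6
Rank t: 5, 2, 1, 7, 4, 3, 6
d = rank(s) − rank(t): -4, 5, 4, -5, 0, 0, 0; Σd² = 82
ρ = 1 − 6Σd² / [n(n²−1)] = 1 − 6×82 / (7×48) = 1 − 492/336 ≈ -0.464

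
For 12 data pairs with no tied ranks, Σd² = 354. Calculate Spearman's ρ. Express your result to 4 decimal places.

-0.2378

ρ = 1 − 6Σd² / [n(n²−1)] = 1 − 6×354 / (12×143)
  = 1 − 2124/1716 = 1 − 1.23776 ≈ -0.2378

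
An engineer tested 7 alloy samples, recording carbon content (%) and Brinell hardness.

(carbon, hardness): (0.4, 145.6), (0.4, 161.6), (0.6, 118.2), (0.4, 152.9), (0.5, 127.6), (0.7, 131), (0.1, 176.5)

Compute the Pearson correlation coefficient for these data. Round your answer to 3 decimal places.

-0.879

n = 7, Σx = 3.1, Σy = 1013.4, Σx² = 1.59, Σy² = 149258.58, Σxy = 428.11
nΣxy − ΣxΣy = 2996.77 − 3141.54 = -144.77
nΣx² − (Σx)² = 11.13 − 9.61 = 1.52; nΣy² − (Σy)² = 1044810.06 − 1026979.56 = 17830.5
r = -144.77 / √(1.52 × 17830.5) = -144.77 / 164.6279 ≈ -0.879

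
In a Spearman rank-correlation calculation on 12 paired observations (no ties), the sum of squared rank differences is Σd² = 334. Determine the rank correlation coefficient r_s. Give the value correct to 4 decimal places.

ρ = 1 − 6Σd² / [n(n²−1)] = 1 − 6×334 / (12×143)
  = 1 − 2004/1716 = 1 − 1.16783 ≈ -0.1678

-0.1678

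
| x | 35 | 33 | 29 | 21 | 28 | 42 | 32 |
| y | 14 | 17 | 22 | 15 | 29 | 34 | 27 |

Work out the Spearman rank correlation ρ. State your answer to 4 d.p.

0.1429

Rank x: 6, 5, 3, 1, 2, 7, 4
Rank y: 1, 3, 4, 2, 6, 7, 5
d = rank(x) − rank(y): 5, 2, -1, -1, -4, 0, -1; Σd² = 48
ρ = 1 − 6Σd² / [n(n²−1)] = 1 − 6×48 / (7×48) = 1 − 288/336 ≈ 0.1429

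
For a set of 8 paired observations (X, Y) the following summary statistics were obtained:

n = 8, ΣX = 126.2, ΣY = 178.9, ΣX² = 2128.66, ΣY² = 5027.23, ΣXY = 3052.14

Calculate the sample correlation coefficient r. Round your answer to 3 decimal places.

r = (nΣXY − ΣXΣY) / √[(nΣX² − (ΣX)²)(nΣY² − (ΣY)²)]
Numerator: 8×3052.14 − 126.2×178.9 = 1839.94
Denominator: √[(17029.28 − 15926.44)(40217.84 − 32005.21)] = √[1102.84 × 8212.63] = 3009.5210
r = 1839.94 / 3009.5210 ≈ 0.611

0.611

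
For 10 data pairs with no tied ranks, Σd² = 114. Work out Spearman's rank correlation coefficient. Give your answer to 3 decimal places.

ρ = 1 − 6Σd² / [n(n²−1)] = 1 − 6×114 / (10×99)
  = 1 − 684/990 = 1 − 0.6909 ≈ 0.309

0.309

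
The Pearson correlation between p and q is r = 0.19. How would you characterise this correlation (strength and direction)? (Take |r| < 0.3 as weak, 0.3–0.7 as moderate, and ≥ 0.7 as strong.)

weak positive

r = 0.19 > 0 so the relationship is positive.
|r| = 0.19, which falls in the weak range.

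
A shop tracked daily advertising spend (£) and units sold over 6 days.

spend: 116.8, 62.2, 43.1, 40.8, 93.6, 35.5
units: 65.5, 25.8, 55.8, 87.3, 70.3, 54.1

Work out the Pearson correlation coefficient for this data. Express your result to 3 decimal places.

n = 6, Σx = 392, Σy = 358.8, Σx² = 31054.54, Σy² = 23559.72, Σxy = 23722.61
nΣxy − ΣxΣy = 142335.66 − 140649.6 = 1686.06
nΣx² − (Σx)² = 186327.24 − 153664 = 32663.24; nΣy² − (Σy)² = 141358.32 − 128737.44 = 12620.88
r = 1686.06 / √(32663.24 × 12620.88) = 1686.06 / 20303.6655 ≈ 0.083

0.083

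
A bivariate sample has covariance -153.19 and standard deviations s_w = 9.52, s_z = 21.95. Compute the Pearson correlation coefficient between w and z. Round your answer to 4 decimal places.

-0.7331

r = Cov(w,z) / (s_w · s_z) = -153.19 / (9.52 × 21.95)
  = -153.19 / 208.9640 ≈ -0.7331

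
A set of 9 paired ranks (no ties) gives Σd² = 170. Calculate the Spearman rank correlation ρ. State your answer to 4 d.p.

ρ = 1 − 6Σd² / [n(n²−1)] = 1 − 6×170 / (9×80)
  = 1 − 1020/720 = 1 − 1.41667 ≈ -0.4167

-0.4167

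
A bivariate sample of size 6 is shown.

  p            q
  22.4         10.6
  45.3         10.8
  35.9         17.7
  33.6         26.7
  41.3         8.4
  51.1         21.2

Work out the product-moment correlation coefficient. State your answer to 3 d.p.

n = 6, Σp = 229.6, Σq = 95.4, Σp² = 9288.52, Σq² = 1775.18, Σpq = 3689.47
nΣpq − ΣpΣq = 22136.82 − 21903.84 = 232.98
nΣp² − (Σp)² = 55731.12 − 52716.16 = 3014.96; nΣq² − (Σq)² = 10651.08 − 9101.16 = 1549.92
r = 232.98 / √(3014.96 × 1549.92) = 232.98 / 2161.7000 ≈ 0.108

0.108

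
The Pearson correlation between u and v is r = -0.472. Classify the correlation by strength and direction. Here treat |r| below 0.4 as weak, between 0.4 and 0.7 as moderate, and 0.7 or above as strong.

r = -0.472 < 0 so the relationship is negative.
|r| = 0.472, which falls in the moderate range.

moderate negative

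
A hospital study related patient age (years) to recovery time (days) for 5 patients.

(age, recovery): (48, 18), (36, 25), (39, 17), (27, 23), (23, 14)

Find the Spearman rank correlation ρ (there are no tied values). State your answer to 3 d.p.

Rank age: 5, 3, 4, 2, 1
Rank recovery: 3, 5, 2, 4, 1
d = rank(age) − rank(recovery): 2, -2, 2, -2, 0; Σd² = 16
ρ = 1 − 6Σd² / [n(n²−1)] = 1 − 6×16 / (5×24) = 1 − 96/120 ≈ 0.200

0.200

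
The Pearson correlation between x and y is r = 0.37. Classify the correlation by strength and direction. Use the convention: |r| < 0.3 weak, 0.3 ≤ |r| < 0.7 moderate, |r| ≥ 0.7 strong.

moderate positive

r = 0.37 > 0 so the relationship is positive.
|r| = 0.37, which falls in the moderate range.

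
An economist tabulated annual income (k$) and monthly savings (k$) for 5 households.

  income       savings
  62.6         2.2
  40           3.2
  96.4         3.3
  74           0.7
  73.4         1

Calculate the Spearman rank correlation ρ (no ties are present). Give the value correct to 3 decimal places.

0.000

Rank income: 2, 1, 5, 4, 3
Rank savings: 3, 4, 5, 1, 2
d = rank(income) − rank(savings): -1, -3, 0, 3, 1; Σd² = 20
ρ = 1 − 6Σd² / [n(n²−1)] = 1 − 6×20 / (5×24) = 1 − 120/120 ≈ 0.000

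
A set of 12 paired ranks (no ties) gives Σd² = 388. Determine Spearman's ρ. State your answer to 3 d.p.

ρ = 1 − 6Σd² / [n(n²−1)] = 1 − 6×388 / (12×143)
  = 1 − 2328/1716 = 1 − 1.3566 ≈ -0.357

-0.357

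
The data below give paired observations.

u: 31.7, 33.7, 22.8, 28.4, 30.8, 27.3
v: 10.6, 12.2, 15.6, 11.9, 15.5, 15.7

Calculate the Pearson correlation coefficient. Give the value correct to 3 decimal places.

n = 6, Σu = 174.7, Σv = 81.5, Σu² = 5160.91, Σv² = 1132.91, Σuv = 2346.81
nΣuv − ΣuΣv = 14080.86 − 14238.05 = -157.19
nΣu² − (Σu)² = 30965.46 − 30520.09 = 445.37; nΣv² − (Σv)² = 6797.46 − 6642.25 = 155.21
r = -157.19 / √(445.37 × 155.21) = -157.19 / 262.9180 ≈ -0.598

-0.598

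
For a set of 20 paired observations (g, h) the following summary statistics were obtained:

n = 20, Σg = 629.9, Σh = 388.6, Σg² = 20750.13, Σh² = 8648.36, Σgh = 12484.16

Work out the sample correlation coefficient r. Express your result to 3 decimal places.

0.245

r = (nΣgh − ΣgΣh) / √[(nΣg² − (Σg)²)(nΣh² − (Σh)²)]
Numerator: 20×12484.16 − 629.9×388.6 = 4904.06
Denominator: √[(415002.6 − 396774.01)(172967.2 − 151009.96)] = √[18228.59 × 21957.24] = 20006.2372
r = 4904.06 / 20006.2372 ≈ 0.245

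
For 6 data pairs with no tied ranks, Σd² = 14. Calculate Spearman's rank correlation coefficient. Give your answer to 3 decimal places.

0.600

ρ = 1 − 6Σd² / [n(n²−1)] = 1 − 6×14 / (6×35)
  = 1 − 84/210 = 1 − 0.4000 ≈ 0.600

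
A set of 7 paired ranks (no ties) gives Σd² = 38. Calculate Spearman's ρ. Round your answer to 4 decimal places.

0.3214

ρ = 1 − 6Σd² / [n(n²−1)] = 1 − 6×38 / (7×48)
  = 1 − 228/336 = 1 − 0.67857 ≈ 0.3214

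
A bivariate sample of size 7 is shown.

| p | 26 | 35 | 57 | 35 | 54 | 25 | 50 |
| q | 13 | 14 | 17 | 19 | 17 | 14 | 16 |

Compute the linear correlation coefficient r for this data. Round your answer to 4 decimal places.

n = 7, Σp = 282, Σq = 110, Σp² = 12416, Σq² = 1756, Σpq = 4530
nΣpq − ΣpΣq = 31710 − 31020 = 690
nΣp² − (Σp)² = 86912 − 79524 = 7388; nΣq² − (Σq)² = 12292 − 12100 = 192
r = 690 / √(7388 × 192) = 690 / 1191.0063 ≈ 0.5793

0.5793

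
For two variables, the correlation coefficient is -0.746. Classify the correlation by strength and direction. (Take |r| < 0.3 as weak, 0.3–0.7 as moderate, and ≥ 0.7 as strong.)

strong negative

r = -0.746 < 0 so the relationship is negative.
|r| = 0.746, which falls in the strong range.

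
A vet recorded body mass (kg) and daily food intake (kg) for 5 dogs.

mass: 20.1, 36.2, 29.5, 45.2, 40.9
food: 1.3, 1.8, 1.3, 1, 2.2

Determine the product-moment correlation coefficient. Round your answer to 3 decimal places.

n = 5, Σx = 171.9, Σy = 7.6, Σx² = 6300.55, Σy² = 12.46, Σxy = 264.82
nΣxy − ΣxΣy = 1324.1 − 1306.44 = 17.66
nΣx² − (Σx)² = 31502.75 − 29549.61 = 1953.14; nΣy² − (Σy)² = 62.3 − 57.76 = 4.54
r = 17.66 / √(1953.14 × 4.54) = 17.66 / 94.1661 ≈ 0.188

0.188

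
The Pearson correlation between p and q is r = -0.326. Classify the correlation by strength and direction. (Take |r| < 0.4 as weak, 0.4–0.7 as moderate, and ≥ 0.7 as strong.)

weak negative

r = -0.326 < 0 so the relationship is negative.
|r| = 0.326, which falls in the weak range.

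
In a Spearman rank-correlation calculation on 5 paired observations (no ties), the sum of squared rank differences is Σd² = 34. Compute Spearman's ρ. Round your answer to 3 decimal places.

-0.700

ρ = 1 − 6Σd² / [n(n²−1)] = 1 − 6×34 / (5×24)
  = 1 − 204/120 = 1 − 1.7000 ≈ -0.700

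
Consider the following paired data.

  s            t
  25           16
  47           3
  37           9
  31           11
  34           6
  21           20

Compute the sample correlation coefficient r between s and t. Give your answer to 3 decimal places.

-0.943

n = 6, Σs = 195, Σt = 65, Σs² = 6761, Σt² = 903, Σst = 1839
nΣst − ΣsΣt = 11034 − 12675 = -1641
nΣs² − (Σs)² = 40566 − 38025 = 2541; nΣt² − (Σt)² = 5418 − 4225 = 1193
r = -1641 / √(2541 × 1193) = -1641 / 1741.0953 ≈ -0.943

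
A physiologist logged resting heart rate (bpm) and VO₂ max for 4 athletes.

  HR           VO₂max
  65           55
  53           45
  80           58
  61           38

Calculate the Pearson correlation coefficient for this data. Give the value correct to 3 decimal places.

0.726

n = 4, Σx = 259, Σy = 196, Σx² = 17155, Σy² = 9858, Σxy = 12918
nΣxy − ΣxΣy = 51672 − 50764 = 908
nΣx² − (Σx)² = 68620 − 67081 = 1539; nΣy² − (Σy)² = 39432 − 38416 = 1016
r = 908 / √(1539 × 1016) = 908 / 1250.4495 ≈ 0.726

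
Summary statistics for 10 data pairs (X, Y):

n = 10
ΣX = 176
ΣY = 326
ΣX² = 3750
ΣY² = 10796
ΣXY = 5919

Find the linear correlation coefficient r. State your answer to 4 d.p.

0.5473

r = (nΣXY − ΣXΣY) / √[(nΣX² − (ΣX)²)(nΣY² − (ΣY)²)]
Numerator: 10×5919 − 176×326 = 1814
Denominator: √[(37500 − 30976)(107960 − 106276)] = √[6524 × 1684] = 3314.5763
r = 1814 / 3314.5763 ≈ 0.5473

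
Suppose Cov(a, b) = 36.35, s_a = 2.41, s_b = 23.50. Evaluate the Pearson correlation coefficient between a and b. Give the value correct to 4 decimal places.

r = Cov(a,b) / (s_a · s_b) = 36.35 / (2.41 × 23.50)
  = 36.35 / 56.6350 ≈ 0.6418

0.6418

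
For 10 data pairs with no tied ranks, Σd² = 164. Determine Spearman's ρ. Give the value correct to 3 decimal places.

ρ = 1 − 6Σd² / [n(n²−1)] = 1 − 6×164 / (10×99)
  = 1 − 984/990 = 1 − 0.9939 ≈ 0.006

0.006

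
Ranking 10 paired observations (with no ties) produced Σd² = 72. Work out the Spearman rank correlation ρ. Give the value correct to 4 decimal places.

0.5636

ρ = 1 − 6Σd² / [n(n²−1)] = 1 − 6×72 / (10×99)
  = 1 − 432/990 = 1 − 0.43636 ≈ 0.5636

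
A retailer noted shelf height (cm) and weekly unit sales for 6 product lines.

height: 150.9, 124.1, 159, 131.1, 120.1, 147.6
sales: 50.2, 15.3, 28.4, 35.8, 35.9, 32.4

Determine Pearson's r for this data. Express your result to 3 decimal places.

0.326

n = 6, Σx = 832.8, Σy = 198, Σx² = 116849.6, Σy² = 7180.9, Σxy = 27776.72
nΣxy − ΣxΣy = 166660.32 − 164894.4 = 1765.92
nΣx² − (Σx)² = 701097.6 − 693555.84 = 7541.76; nΣy² − (Σy)² = 43085.4 − 39204 = 3881.4
r = 1765.92 / √(7541.76 × 3881.4) = 1765.92 / 5410.4147 ≈ 0.326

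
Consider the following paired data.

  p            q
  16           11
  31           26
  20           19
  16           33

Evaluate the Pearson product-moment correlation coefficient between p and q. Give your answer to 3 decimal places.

n = 4, Σp = 83, Σq = 89, Σp² = 1873, Σq² = 2247, Σpq = 1890
nΣpq − ΣpΣq = 7560 − 7387 = 173
nΣp² − (Σp)² = 7492 − 6889 = 603; nΣq² − (Σq)² = 8988 − 7921 = 1067
r = 173 / √(603 × 1067) = 173 / 802.1228 ≈ 0.216

0.216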